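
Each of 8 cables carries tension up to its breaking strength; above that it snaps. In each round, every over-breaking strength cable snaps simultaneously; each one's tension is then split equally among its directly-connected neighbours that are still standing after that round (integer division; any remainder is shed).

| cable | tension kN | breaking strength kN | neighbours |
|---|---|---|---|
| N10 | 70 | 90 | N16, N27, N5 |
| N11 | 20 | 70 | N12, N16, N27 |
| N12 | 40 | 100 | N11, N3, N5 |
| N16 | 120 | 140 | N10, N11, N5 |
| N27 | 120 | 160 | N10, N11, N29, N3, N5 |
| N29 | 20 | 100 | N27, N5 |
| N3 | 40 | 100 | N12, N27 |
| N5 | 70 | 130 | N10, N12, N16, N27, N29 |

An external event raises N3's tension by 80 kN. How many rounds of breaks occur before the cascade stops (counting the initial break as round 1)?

Round 1 — N3 at 120 > 100. N3 snaps.
  N3 sheds 120 kN to N12, N27: 60 each.
    N12: 40+60 = 100 ≤ 100
    N27: 120+60 = 180 > 160
Round 2 — N27 snaps.
  N27 sheds 180 kN to N10, N11, N29, N5: 45 each.
    N10: 70+45 = 115 > 90
    N11: 20+45 = 65 ≤ 70
    N29: 20+45 = 65 ≤ 100
    N5: 70+45 = 115 ≤ 130
Round 3 — N10 snaps.
  N10 sheds 115 kN to N16, N5: 57 each (1 lost).
    N16: 120+57 = 177 > 140
    N5: 115+57 = 172 > 130
Round 4 — N16, N5 snap.
  N16 sheds 177 kN to N11: 177 each.
    N11: 65+177 = 242 > 70
  N5 sheds 172 kN to N12, N29: 86 each.
    N12: 100+86 = 186 > 100
    N29: 65+86 = 151 > 100
Round 5 — N11, N12, N29 snap.
  N11 sheds 242 kN: no online neighbours, lost.
  N12 sheds 186 kN: no online neighbours, lost.
  N29 sheds 151 kN: no online neighbours, lost.
No further breaks.

5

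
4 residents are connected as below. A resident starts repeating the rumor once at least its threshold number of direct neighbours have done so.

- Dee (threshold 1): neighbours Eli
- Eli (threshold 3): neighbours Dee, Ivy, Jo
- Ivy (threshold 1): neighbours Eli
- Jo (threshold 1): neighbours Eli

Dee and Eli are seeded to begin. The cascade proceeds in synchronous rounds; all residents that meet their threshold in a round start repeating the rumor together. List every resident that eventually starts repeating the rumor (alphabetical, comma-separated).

Round 1 — Dee, Eli start repeating the rumor (initial).
Round 2 — checking thresholds:
  Ivy: 1 of 1 neighbours ≥ 1, starts repeating the rumor.
  Jo: 1 of 1 neighbours ≥ 1, starts repeating the rumor.
Round 3 — no new spreads; cascade stops.

Dee, Eli, Ivy, Jo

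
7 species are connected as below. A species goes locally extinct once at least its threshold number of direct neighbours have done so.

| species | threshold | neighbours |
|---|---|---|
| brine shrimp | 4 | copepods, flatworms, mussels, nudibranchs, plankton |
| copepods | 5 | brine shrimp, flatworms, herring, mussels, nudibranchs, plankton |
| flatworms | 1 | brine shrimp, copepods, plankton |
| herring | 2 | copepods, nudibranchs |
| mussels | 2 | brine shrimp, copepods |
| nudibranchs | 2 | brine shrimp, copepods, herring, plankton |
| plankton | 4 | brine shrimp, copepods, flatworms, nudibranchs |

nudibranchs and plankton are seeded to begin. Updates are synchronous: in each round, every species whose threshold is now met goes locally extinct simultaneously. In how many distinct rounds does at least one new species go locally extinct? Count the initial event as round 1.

2

Round 1 — nudibranchs, plankton go locally extinct (initial).
Round 2 — checking thresholds:
  brine shrimp: 2 of 5 neighbours < 4, not yet.
  copepods: 2 of 6 neighbours < 5, not yet.
  flatworms: 1 of 3 neighbours ≥ 1, goes locally extinct.
  herring: 1 of 2 neighbours < 2, not yet.
Round 3 — no new extinctions; cascade stops.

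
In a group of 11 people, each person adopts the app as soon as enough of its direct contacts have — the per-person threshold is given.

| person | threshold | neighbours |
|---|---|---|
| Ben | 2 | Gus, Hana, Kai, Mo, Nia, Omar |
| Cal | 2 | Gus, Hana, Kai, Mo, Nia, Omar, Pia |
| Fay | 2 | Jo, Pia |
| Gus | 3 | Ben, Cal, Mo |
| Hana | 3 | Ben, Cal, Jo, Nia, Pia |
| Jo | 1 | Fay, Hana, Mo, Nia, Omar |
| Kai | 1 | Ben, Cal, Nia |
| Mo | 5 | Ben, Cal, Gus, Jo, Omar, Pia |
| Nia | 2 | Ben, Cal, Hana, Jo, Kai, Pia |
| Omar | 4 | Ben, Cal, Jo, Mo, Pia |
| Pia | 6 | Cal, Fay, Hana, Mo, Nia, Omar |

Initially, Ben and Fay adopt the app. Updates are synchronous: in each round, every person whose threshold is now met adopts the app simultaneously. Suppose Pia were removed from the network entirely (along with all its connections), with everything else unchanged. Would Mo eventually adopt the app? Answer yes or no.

With Pia removed:
Round 1 — Ben, Fay adopt the app (initial).
Round 2 — checking thresholds:
  Gus: 1 of 3 neighbours < 3, holds.
  Hana: 1 of 4 neighbours < 3, holds.
  Jo: 1 of 5 neighbours ≥ 1, adopts the app.
  Kai: 1 of 3 neighbours ≥ 1, adopts the app.
  Mo: 1 of 5 neighbours < 5, holds.
  Nia: 1 of 5 neighbours < 2, holds.
  Omar: 1 of 4 neighbours < 4, holds.
Round 3 — checking thresholds:
  Cal: 1 of 6 neighbours < 2, holds.
  Gus: 1 of 3 neighbours < 3, holds.
  Hana: 2 of 4 neighbours < 3, holds.
  Mo: 2 of 5 neighbours < 5, holds.
  Nia: 3 of 5 neighbours ≥ 2, adopts the app.
  Omar: 2 of 4 neighbours < 4, holds.
Round 4 — checking thresholds:
  Cal: 2 of 6 neighbours ≥ 2, adopts the app.
  Gus: 1 of 3 neighbours < 3, holds.
  Hana: 3 of 4 neighbours ≥ 3, adopts the app.
  Mo: 2 of 5 neighbours < 5, holds.
  Omar: 2 of 4 neighbours < 4, holds.
Round 5 — no new adoptions; cascade stops.

no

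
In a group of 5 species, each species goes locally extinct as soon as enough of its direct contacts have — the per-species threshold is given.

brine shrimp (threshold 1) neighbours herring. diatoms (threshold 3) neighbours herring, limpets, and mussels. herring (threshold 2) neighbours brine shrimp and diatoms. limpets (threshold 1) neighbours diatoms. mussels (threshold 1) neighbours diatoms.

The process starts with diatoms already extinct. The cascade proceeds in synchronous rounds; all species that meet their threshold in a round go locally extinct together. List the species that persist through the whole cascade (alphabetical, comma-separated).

Round 1 — diatoms goes locally extinct (initial).
Round 2 — checking thresholds:
  herring: 1 of 2 neighbours < 2, below threshold.
  limpets: 1 of 1 neighbours ≥ 1, goes locally extinct.
  mussels: 1 of 1 neighbours ≥ 1, goes locally extinct.
Round 3 — no new extinctions; cascade stops.

brine shrimp, herring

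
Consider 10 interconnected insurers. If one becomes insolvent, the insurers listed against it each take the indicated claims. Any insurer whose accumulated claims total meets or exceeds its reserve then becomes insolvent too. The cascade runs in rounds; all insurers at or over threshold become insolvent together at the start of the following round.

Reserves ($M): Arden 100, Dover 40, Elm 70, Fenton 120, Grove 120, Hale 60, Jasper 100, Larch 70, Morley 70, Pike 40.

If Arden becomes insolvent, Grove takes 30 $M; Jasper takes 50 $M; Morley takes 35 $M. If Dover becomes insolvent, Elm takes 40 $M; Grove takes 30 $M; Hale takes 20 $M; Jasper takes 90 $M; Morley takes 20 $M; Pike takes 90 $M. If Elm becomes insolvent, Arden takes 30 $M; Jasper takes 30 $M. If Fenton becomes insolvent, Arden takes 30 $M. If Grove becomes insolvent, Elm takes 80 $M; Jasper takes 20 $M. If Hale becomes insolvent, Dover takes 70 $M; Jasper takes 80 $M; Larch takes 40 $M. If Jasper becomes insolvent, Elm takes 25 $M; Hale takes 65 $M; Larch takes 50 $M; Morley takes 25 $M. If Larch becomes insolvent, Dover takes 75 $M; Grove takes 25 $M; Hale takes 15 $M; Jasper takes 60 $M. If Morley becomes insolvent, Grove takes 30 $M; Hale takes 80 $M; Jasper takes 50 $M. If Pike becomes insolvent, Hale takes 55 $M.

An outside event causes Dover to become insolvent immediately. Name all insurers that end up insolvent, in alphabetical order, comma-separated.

Dover, Hale, Jasper, Larch, Pike

Round 1 — Dover becomes insolvent (initial).
  Elm: +40 → 40 < 70
  Grove: +30 → 30 < 120
  Hale: +20 → 20 < 60
  Jasper: +90 → 90 < 100
  Morley: +20 → 20 < 70
  Pike: +90 → 90 ≥ 40
Round 2 — Pike becomes insolvent.
  Hale: +55 → 75 ≥ 60
Round 3 — Hale becomes insolvent.
  Jasper: +80 → 170 ≥ 100
  Larch: +40 → 40 < 70
Round 4 — Jasper becomes insolvent.
  Elm: +25 → 65 < 70
  Larch: +50 → 90 ≥ 70
  Morley: +25 → 45 < 70
Round 5 — Larch becomes insolvent.
  Grove: +25 → 55 < 120
No further insolvencies.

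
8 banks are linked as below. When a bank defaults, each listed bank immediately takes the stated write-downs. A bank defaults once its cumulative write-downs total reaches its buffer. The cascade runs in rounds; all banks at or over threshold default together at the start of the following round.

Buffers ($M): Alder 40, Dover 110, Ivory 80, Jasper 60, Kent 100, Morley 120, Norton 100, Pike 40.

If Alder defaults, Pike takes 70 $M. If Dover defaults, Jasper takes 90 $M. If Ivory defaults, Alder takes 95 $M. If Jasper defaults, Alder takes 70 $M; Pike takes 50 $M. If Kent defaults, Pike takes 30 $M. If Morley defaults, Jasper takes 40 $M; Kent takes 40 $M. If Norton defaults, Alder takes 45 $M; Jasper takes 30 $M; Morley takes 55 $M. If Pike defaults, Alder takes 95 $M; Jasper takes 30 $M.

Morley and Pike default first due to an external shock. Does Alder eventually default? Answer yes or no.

Round 1 — Morley, Pike default (initial).
  Alder: +95 → 95 ≥ 40
  Jasper: +40+30 → 70 ≥ 60
  Kent: +40 → 40 < 100
Round 2 — Alder, Jasper default.
No further defaults.

yes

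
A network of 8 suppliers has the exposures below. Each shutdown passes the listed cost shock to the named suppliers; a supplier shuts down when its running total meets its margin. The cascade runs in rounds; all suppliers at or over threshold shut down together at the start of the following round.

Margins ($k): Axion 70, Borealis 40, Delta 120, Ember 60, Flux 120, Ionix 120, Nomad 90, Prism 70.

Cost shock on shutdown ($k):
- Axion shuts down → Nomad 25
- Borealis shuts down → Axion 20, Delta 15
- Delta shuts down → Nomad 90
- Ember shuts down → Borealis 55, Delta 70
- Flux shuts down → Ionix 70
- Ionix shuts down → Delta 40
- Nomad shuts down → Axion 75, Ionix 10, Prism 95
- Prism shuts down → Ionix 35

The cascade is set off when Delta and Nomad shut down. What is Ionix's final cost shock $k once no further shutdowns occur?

Round 1 — Delta, Nomad shut down (initial).
  Axion: +75 → 75 ≥ 70
  Ionix: +10 → 10 < 120
  Prism: +95 → 95 ≥ 70
Round 2 — Axion, Prism shut down.
  Ionix: +35 → 45 < 120
No further shutdowns.

45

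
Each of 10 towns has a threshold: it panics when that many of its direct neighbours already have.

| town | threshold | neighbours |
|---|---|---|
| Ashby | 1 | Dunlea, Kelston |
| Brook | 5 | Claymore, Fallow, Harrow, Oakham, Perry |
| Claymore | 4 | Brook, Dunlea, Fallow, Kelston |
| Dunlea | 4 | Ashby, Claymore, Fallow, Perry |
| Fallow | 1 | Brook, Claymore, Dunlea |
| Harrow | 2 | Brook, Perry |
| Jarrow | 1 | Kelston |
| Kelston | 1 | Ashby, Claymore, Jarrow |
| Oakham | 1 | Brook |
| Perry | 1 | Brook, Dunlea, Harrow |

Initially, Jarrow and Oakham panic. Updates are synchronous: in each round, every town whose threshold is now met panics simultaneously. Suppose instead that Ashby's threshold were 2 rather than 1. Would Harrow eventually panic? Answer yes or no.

no

With Ashby's threshold at 2:
Round 1 — Jarrow, Oakham panic (initial).
Round 2 — checking thresholds:
  Brook: 1 of 5 neighbours < 5, not yet.
  Kelston: 1 of 3 neighbours ≥ 1, panics.
Round 3 — no new panics; cascade stops.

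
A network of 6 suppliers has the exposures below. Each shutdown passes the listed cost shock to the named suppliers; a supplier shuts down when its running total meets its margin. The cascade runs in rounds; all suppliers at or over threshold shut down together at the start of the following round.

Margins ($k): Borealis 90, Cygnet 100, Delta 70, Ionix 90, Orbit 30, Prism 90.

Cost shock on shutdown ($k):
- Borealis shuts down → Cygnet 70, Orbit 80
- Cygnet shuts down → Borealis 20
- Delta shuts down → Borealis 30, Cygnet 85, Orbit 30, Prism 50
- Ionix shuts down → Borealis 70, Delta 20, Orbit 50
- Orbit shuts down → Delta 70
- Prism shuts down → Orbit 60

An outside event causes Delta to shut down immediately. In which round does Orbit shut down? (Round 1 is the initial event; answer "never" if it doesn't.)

Round 1 — Delta shuts down (initial).
  Borealis: +30 → 30 < 90
  Cygnet: +85 → 85 < 100
  Orbit: +30 → 30 ≥ 30
  Prism: +50 → 50 < 90
Round 2 — Orbit shuts down.
No further shutdowns.

2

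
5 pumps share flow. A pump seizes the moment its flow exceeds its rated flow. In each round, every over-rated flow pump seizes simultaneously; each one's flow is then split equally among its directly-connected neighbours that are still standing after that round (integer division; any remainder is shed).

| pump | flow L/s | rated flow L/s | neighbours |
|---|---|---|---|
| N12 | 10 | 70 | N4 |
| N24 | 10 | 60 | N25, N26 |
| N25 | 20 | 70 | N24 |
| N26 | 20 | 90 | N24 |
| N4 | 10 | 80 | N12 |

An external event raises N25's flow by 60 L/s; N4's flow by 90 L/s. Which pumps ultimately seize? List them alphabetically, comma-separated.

Round 1 — N25 at 80 > 70; N4 at 100 > 80. N25, N4 seize.
  N25 sheds 80 L/s to N24: 80 each.
    N24: 10+80 = 90 > 60
  N4 sheds 100 L/s to N12: 100 each.
    N12: 10+100 = 110 > 70
Round 2 — N12, N24 seize.
  N12 sheds 110 L/s: no online neighbours, lost.
  N24 sheds 90 L/s to N26: 90 each.
    N26: 20+90 = 110 > 90
Round 3 — N26 seizes.
  N26 sheds 110 L/s: no online neighbours, lost.
No further seizures.

N12, N24, N25, N26, N4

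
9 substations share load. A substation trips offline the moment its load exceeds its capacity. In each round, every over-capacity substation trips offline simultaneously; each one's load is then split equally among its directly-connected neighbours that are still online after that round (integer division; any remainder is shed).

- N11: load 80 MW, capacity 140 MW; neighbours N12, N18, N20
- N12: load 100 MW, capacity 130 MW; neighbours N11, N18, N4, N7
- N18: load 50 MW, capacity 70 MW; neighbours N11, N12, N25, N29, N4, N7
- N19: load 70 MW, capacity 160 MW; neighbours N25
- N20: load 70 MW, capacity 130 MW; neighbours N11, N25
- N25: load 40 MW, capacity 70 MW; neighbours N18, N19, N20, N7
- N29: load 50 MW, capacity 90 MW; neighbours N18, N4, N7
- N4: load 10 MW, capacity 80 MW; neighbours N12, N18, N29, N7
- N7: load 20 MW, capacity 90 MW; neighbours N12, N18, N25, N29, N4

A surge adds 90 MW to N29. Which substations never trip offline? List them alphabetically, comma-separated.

Round 1 — N29 at 140 > 90. N29 trips offline.
  N29 sheds 140 MW to N18, N4, N7: 46 each (2 lost).
    N18: 50+46 = 96 > 70
    N4: 10+46 = 56 ≤ 80
    N7: 20+46 = 66 ≤ 90
Round 2 — N18 trips offline.
  N18 sheds 96 MW to N11, N12, N25, N4, N7: 19 each (1 lost).
    N11: 80+19 = 99 ≤ 140
    N12: 100+19 = 119 ≤ 130
    N25: 40+19 = 59 ≤ 70
    N4: 56+19 = 75 ≤ 80
    N7: 66+19 = 85 ≤ 90
No further trips.

N11, N12, N19, N20, N25, N4, N7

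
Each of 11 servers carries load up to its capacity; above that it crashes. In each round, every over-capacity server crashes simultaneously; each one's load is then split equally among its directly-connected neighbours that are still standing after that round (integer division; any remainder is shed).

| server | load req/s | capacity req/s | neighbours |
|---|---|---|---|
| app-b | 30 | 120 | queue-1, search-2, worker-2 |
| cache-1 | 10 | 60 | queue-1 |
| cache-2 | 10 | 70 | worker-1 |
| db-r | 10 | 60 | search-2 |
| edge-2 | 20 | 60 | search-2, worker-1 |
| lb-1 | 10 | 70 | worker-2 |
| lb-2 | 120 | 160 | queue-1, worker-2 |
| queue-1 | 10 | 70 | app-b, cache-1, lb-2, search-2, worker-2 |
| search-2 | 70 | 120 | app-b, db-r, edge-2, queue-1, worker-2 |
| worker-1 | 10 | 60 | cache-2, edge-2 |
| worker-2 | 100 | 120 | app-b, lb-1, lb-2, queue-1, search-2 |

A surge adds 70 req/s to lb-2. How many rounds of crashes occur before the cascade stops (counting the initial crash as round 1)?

6

Round 1 — lb-2 at 190 > 160. lb-2 crashes.
  lb-2 sheds 190 req/s to queue-1, worker-2: 95 each.
    queue-1: 10+95 = 105 > 70
    worker-2: 100+95 = 195 > 120
Round 2 — queue-1, worker-2 crash.
  queue-1 sheds 105 req/s to app-b, cache-1, search-2: 35 each.
    app-b: 30+35 = 65 ≤ 120
    cache-1: 10+35 = 45 ≤ 60
    search-2: 70+35 = 105 ≤ 120
  worker-2 sheds 195 req/s to app-b, lb-1, search-2: 65 each.
    app-b: 65+65 = 130 > 120
    lb-1: 10+65 = 75 > 70
    search-2: 105+65 = 170 > 120
Round 3 — app-b, lb-1, search-2 crash.
  app-b sheds 130 req/s: no online neighbours, lost.
  lb-1 sheds 75 req/s: no online neighbours, lost.
  search-2 sheds 170 req/s to db-r, edge-2: 85 each.
    db-r: 10+85 = 95 > 60
    edge-2: 20+85 = 105 > 60
Round 4 — db-r, edge-2 crash.
  db-r sheds 95 req/s: no online neighbours, lost.
  edge-2 sheds 105 req/s to worker-1: 105 each.
    worker-1: 10+105 = 115 > 60
Round 5 — worker-1 crashes.
  worker-1 sheds 115 req/s to cache-2: 115 each.
    cache-2: 10+115 = 125 > 70
Round 6 — cache-2 crashes.
  cache-2 sheds 125 req/s: no online neighbours, lost.
No further crashes.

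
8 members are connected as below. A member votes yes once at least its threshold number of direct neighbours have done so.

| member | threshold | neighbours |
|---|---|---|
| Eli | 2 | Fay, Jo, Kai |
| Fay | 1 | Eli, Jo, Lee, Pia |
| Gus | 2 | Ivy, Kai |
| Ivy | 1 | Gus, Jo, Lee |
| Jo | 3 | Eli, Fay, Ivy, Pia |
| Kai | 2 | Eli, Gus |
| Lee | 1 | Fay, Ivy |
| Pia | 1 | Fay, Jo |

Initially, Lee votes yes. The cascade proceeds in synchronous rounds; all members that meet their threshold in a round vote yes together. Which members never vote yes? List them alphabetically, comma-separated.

Round 1 — Lee votes yes (initial).
Round 2 — checking thresholds:
  Fay: 1 of 4 neighbours ≥ 1, votes yes.
  Ivy: 1 of 3 neighbours ≥ 1, votes yes.
Round 3 — checking thresholds:
  Eli: 1 of 3 neighbours < 2, below threshold.
  Gus: 1 of 2 neighbours < 2, below threshold.
  Jo: 2 of 4 neighbours < 3, below threshold.
  Pia: 1 of 2 neighbours ≥ 1, votes yes.
Round 4 — checking thresholds:
  Eli: 1 of 3 neighbours < 2, below threshold.
  Gus: 1 of 2 neighbours < 2, below threshold.
  Jo: 3 of 4 neighbours ≥ 3, votes yes.
Round 5 — checking thresholds:
  Eli: 2 of 3 neighbours ≥ 2, votes yes.
  Gus: 1 of 2 neighbours < 2, below threshold.
Round 6 — no new yes votes; cascade stops.

Gus, Kai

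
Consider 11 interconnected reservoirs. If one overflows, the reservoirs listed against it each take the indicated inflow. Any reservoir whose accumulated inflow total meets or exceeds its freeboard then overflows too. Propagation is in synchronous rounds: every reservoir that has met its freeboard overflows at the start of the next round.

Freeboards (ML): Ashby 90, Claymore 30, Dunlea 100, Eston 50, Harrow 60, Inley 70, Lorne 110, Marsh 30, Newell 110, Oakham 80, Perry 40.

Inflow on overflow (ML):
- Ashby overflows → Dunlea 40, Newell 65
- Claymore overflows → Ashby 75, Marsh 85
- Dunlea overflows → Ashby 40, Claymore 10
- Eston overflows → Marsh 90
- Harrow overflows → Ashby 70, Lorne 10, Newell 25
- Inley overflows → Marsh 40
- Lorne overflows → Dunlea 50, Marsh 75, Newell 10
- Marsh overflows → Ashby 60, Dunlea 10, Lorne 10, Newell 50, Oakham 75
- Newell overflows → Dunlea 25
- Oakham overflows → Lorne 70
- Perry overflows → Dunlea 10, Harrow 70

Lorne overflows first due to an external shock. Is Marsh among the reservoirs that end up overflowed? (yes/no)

Round 1 — Lorne overflows (initial).
  Dunlea: +50 → 50 < 100
  Marsh: +75 → 75 ≥ 30
  Newell: +10 → 10 < 110
Round 2 — Marsh overflows.
  Ashby: +60 → 60 < 90
  Dunlea: +10 → 60 < 100
  Newell: +50 → 60 < 110
  Oakham: +75 → 75 < 80
No further overflows.

yes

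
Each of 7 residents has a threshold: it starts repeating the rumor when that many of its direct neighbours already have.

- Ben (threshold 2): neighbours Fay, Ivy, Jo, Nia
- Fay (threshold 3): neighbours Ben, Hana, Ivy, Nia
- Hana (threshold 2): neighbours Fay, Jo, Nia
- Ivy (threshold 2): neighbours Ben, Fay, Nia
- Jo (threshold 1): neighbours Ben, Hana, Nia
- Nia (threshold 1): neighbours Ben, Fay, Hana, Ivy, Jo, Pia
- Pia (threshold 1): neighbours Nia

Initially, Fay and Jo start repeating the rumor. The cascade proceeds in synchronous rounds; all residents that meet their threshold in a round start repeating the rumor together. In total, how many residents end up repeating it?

Round 1 — Fay, Jo start repeating the rumor (initial).
Round 2 — checking thresholds:
  Ben: 2 of 4 neighbours ≥ 2, starts repeating the rumor.
  Hana: 2 of 3 neighbours ≥ 2, starts repeating the rumor.
  Ivy: 1 of 3 neighbours < 2, below threshold.
  Nia: 2 of 6 neighbours ≥ 1, starts repeating the rumor.
Round 3 — checking thresholds:
  Ivy: 3 of 3 neighbours ≥ 2, starts repeating the rumor.
  Pia: 1 of 1 neighbours ≥ 1, starts repeating the rumor.
Round 4 — no new spreads; cascade stops.

7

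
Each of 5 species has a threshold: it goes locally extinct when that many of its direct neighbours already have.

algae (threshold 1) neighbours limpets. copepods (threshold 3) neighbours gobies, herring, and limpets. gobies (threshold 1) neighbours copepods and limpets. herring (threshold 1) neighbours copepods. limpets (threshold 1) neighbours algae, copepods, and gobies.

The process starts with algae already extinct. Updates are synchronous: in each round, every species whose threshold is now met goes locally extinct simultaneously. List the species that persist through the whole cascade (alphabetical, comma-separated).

copepods, herring

Round 1 — algae goes locally extinct (initial).
Round 2 — checking thresholds:
  limpets: 1 of 3 neighbours ≥ 1, goes locally extinct.
Round 3 — checking thresholds:
  copepods: 1 of 3 neighbours < 3, below threshold.
  gobies: 1 of 2 neighbours ≥ 1, goes locally extinct.
Round 4 — no new extinctions; cascade stops.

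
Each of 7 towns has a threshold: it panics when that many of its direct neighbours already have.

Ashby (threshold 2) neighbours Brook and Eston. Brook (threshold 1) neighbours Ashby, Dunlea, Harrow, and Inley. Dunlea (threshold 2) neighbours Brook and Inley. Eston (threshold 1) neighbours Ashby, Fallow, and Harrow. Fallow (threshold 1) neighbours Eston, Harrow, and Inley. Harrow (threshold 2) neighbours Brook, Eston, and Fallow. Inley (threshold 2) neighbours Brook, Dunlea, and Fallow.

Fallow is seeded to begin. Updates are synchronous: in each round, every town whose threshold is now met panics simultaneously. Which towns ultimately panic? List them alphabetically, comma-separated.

Round 1 — Fallow panics (initial).
Round 2 — checking thresholds:
  Eston: 1 of 3 neighbours ≥ 1, panics.
  Harrow: 1 of 3 neighbours < 2, holds.
  Inley: 1 of 3 neighbours < 2, holds.
Round 3 — checking thresholds:
  Ashby: 1 of 2 neighbours < 2, holds.
  Harrow: 2 of 3 neighbours ≥ 2, panics.
  Inley: 1 of 3 neighbours < 2, holds.
Round 4 — checking thresholds:
  Ashby: 1 of 2 neighbours < 2, holds.
  Brook: 1 of 4 neighbours ≥ 1, panics.
  Inley: 1 of 3 neighbours < 2, holds.
Round 5 — checking thresholds:
  Ashby: 2 of 2 neighbours ≥ 2, panics.
  Dunlea: 1 of 2 neighbours < 2, holds.
  Inley: 2 of 3 neighbours ≥ 2, panics.
Round 6 — checking thresholds:
  Dunlea: 2 of 2 neighbours ≥ 2, panics.
Round 7 — no new panics; cascade stops.

Ashby, Brook, Dunlea, Eston, Fallow, Harrow, Inley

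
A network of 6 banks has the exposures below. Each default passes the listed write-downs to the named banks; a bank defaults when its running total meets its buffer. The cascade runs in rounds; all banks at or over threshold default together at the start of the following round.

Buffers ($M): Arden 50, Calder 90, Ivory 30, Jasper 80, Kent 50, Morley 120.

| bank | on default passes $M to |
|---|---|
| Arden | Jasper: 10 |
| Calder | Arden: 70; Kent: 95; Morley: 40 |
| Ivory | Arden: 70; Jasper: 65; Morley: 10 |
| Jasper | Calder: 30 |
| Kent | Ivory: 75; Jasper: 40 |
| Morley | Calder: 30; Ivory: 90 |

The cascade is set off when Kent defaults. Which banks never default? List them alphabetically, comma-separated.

Round 1 — Kent defaults (initial).
  Ivory: +75 → 75 ≥ 30
  Jasper: +40 → 40 < 80
Round 2 — Ivory defaults.
  Arden: +70 → 70 ≥ 50
  Jasper: +65 → 105 ≥ 80
  Morley: +10 → 10 < 120
Round 3 — Arden, Jasper default.
  Calder: +30 → 30 < 90
No further defaults.

Calder, Morley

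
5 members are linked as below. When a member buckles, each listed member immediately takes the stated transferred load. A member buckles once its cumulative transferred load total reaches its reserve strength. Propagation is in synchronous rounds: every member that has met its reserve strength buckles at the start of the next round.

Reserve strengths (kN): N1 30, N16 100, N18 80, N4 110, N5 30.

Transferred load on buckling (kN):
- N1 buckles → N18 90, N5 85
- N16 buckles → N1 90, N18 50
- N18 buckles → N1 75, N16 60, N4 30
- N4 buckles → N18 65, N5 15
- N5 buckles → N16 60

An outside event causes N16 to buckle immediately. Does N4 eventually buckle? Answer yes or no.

no

Round 1 — N16 buckles (initial).
  N1: +90 → 90 ≥ 30
  N18: +50 → 50 < 80
Round 2 — N1 buckles.
  N18: +90 → 140 ≥ 80
  N5: +85 → 85 ≥ 30
Round 3 — N18, N5 buckle.
  N4: +30 → 30 < 110
No further bucklings.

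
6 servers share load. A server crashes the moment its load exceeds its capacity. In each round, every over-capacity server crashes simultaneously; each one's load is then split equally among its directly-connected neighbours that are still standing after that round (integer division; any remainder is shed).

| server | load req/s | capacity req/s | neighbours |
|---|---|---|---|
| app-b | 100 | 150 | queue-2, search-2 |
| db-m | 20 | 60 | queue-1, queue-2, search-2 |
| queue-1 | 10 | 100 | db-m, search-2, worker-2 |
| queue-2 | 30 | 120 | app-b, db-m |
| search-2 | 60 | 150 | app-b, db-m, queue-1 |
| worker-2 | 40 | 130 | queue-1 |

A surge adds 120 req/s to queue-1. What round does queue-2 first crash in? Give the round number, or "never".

Round 1 — queue-1 at 130 > 100. queue-1 crashes.
  queue-1 sheds 130 req/s to db-m, search-2, worker-2: 43 each (1 lost).
    db-m: 20+43 = 63 > 60
    search-2: 60+43 = 103 ≤ 150
    worker-2: 40+43 = 83 ≤ 130
Round 2 — db-m crashes.
  db-m sheds 63 req/s to queue-2, search-2: 31 each (1 lost).
    queue-2: 30+31 = 61 ≤ 120
    search-2: 103+31 = 134 ≤ 150
No further crashes.

never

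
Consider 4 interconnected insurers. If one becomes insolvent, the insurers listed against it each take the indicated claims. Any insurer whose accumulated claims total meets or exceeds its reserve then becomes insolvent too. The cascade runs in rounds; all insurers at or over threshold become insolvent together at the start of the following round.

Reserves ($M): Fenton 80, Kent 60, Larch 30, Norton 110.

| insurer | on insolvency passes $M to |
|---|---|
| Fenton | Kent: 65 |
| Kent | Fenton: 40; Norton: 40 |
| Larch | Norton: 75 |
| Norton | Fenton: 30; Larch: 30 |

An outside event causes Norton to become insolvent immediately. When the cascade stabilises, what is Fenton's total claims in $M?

Round 1 — Norton becomes insolvent (initial).
  Fenton: +30 → 30 < 80
  Larch: +30 → 30 ≥ 30
Round 2 — Larch becomes insolvent.
No further insolvencies.

30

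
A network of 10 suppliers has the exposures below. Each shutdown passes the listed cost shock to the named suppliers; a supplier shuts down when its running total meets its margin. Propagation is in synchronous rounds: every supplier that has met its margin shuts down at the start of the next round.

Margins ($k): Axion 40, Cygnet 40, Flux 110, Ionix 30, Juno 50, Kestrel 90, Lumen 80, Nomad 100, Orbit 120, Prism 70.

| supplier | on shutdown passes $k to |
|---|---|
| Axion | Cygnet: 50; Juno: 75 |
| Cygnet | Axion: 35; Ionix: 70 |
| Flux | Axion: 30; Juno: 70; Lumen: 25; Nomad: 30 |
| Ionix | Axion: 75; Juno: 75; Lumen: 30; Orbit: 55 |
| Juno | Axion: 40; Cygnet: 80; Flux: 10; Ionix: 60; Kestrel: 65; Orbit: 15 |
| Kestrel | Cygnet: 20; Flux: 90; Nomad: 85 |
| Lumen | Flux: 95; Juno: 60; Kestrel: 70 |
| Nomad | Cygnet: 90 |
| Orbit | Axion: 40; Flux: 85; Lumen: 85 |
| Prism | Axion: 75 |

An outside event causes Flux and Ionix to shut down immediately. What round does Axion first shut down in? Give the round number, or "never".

2

Round 1 — Flux, Ionix shut down (initial).
  Axion: +30+75 → 105 ≥ 40
  Juno: +70+75 → 145 ≥ 50
  Lumen: +25+30 → 55 < 80
  Nomad: +30 → 30 < 100
  Orbit: +55 → 55 < 120
Round 2 — Axion, Juno shut down.
  Cygnet: +50+80 → 130 ≥ 40
  Kestrel: +65 → 65 < 90
  Orbit: +15 → 70 < 120
Round 3 — Cygnet shuts down.
No further shutdowns.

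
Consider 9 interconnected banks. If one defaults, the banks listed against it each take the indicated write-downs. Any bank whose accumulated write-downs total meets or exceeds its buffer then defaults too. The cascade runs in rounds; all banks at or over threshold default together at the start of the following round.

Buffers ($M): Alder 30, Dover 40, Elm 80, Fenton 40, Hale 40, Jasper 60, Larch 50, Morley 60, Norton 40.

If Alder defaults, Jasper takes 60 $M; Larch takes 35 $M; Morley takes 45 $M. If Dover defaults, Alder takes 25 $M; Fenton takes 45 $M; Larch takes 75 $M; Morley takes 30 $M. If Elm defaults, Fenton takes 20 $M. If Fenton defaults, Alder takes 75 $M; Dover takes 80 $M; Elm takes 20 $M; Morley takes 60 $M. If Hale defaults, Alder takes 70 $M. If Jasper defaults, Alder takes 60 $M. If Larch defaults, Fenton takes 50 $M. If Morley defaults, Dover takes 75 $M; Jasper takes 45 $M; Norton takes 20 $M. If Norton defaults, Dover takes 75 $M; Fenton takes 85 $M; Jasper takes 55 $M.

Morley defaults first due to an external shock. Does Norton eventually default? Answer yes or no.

Round 1 — Morley defaults (initial).
  Dover: +75 → 75 ≥ 40
  Jasper: +45 → 45 < 60
  Norton: +20 → 20 < 40
Round 2 — Dover defaults.
  Alder: +25 → 25 < 30
  Fenton: +45 → 45 ≥ 40
  Larch: +75 → 75 ≥ 50
Round 3 — Fenton, Larch default.
  Alder: +75 → 100 ≥ 30
  Elm: +20 → 20 < 80
Round 4 — Alder defaults.
  Jasper: +60 → 105 ≥ 60
Round 5 — Jasper defaults.
No further defaults.

no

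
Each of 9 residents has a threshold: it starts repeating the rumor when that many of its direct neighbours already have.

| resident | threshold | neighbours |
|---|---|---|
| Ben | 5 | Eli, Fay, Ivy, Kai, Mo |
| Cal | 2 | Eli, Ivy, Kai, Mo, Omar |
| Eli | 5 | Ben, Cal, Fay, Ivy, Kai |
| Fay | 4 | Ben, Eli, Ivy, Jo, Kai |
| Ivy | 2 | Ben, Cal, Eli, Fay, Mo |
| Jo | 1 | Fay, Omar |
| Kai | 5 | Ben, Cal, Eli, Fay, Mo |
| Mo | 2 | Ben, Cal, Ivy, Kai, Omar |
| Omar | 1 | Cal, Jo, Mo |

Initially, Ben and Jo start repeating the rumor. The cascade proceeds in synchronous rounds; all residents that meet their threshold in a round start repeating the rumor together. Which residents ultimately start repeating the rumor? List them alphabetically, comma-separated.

Round 1 — Ben, Jo start repeating the rumor (initial).
Round 2 — checking thresholds:
  Eli: 1 of 5 neighbours < 5, not yet.
  Fay: 2 of 5 neighbours < 4, not yet.
  Ivy: 1 of 5 neighbours < 2, not yet.
  Kai: 1 of 5 neighbours < 5, not yet.
  Mo: 1 of 5 neighbours < 2, not yet.
  Omar: 1 of 3 neighbours ≥ 1, starts repeating the rumor.
Round 3 — checking thresholds:
  Cal: 1 of 5 neighbours < 2, not yet.
  Eli: 1 of 5 neighbours < 5, not yet.
  Fay: 2 of 5 neighbours < 4, not yet.
  Ivy: 1 of 5 neighbours < 2, not yet.
  Kai: 1 of 5 neighbours < 5, not yet.
  Mo: 2 of 5 neighbours ≥ 2, starts repeating the rumor.
Round 4 — checking thresholds:
  Cal: 2 of 5 neighbours ≥ 2, starts repeating the rumor.
  Eli: 1 of 5 neighbours < 5, not yet.
  Fay: 2 of 5 neighbours < 4, not yet.
  Ivy: 2 of 5 neighbours ≥ 2, starts repeating the rumor.
  Kai: 2 of 5 neighbours < 5, not yet.
Round 5 — no new spreads; cascade stops.

Ben, Cal, Ivy, Jo, Mo, Omar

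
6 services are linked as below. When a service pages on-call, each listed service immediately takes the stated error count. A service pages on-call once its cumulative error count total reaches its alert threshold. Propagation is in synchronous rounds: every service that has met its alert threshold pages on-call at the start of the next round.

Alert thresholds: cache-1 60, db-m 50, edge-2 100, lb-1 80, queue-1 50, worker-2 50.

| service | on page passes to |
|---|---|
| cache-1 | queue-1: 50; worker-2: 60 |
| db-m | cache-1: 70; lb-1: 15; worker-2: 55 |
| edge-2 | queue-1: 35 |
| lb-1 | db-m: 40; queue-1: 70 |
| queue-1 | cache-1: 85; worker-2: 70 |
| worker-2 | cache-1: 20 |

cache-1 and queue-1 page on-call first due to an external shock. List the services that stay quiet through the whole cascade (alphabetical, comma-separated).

Round 1 — cache-1, queue-1 page on-call (initial).
  worker-2: +60+70 → 130 ≥ 50
Round 2 — worker-2 pages on-call.
No further pages.

db-m, edge-2, lb-1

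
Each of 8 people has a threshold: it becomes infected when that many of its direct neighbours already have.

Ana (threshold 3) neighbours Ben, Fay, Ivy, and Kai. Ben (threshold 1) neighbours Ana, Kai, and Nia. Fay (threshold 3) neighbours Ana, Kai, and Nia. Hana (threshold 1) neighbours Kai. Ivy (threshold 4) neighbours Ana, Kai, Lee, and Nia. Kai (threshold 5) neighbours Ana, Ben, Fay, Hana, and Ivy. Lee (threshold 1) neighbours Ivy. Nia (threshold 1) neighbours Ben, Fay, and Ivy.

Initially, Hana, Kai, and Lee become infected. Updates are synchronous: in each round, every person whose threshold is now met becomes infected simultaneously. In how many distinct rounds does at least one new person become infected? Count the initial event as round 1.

3

Round 1 — Hana, Kai, Lee become infected (initial).
Round 2 — checking thresholds:
  Ana: 1 of 4 neighbours < 3, holds.
  Ben: 1 of 3 neighbours ≥ 1, becomes infected.
  Fay: 1 of 3 neighbours < 3, holds.
  Ivy: 2 of 4 neighbours < 4, holds.
Round 3 — checking thresholds:
  Ana: 2 of 4 neighbours < 3, holds.
  Fay: 1 of 3 neighbours < 3, holds.
  Ivy: 2 of 4 neighbours < 4, holds.
  Nia: 1 of 3 neighbours ≥ 1, becomes infected.
Round 4 — no new infections; cascade stops.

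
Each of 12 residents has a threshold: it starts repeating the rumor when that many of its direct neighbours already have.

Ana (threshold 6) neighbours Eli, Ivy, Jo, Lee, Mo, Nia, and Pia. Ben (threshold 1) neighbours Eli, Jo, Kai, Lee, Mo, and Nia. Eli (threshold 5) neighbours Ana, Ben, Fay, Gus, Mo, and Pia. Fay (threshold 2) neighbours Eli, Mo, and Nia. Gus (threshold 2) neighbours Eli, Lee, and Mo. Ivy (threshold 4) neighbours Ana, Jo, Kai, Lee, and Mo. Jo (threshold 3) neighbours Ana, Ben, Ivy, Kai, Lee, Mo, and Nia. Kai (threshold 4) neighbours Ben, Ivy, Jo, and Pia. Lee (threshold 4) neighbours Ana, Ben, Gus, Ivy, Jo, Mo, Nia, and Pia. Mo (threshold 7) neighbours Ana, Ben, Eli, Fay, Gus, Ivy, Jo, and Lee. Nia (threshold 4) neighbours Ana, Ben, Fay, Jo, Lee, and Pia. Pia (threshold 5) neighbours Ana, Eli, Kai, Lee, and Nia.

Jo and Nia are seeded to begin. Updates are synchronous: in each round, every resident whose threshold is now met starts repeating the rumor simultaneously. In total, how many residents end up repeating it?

3

Round 1 — Jo, Nia start repeating the rumor (initial).
Round 2 — checking thresholds:
  Ana: 2 of 7 neighbours < 6, not yet.
  Ben: 2 of 6 neighbours ≥ 1, starts repeating the rumor.
  Fay: 1 of 3 neighbours < 2, not yet.
  Ivy: 1 of 5 neighbours < 4, not yet.
  Kai: 1 of 4 neighbours < 4, not yet.
  Lee: 2 of 8 neighbours < 4, not yet.
  Mo: 1 of 8 neighbours < 7, not yet.
  Pia: 1 of 5 neighbours < 5, not yet.
Round 3 — no new spreads; cascade stops.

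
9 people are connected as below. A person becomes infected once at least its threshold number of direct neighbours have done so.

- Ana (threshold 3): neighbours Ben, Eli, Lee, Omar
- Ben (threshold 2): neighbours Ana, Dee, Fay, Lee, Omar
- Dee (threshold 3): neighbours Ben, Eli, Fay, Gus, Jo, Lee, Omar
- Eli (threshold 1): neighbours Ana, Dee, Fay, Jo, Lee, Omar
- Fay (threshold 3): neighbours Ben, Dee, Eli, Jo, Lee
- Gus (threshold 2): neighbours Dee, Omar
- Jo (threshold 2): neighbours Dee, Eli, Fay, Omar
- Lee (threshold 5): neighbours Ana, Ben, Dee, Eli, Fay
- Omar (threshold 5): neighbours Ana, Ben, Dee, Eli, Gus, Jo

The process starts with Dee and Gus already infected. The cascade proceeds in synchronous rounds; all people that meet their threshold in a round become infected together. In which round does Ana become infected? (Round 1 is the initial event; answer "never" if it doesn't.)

Round 1 — Dee, Gus become infected (initial).
Round 2 — checking thresholds:
  Ben: 1 of 5 neighbours < 2, below threshold.
  Eli: 1 of 6 neighbours ≥ 1, becomes infected.
  Fay: 1 of 5 neighbours < 3, below threshold.
  Jo: 1 of 4 neighbours < 2, below threshold.
  Lee: 1 of 5 neighbours < 5, below threshold.
  Omar: 2 of 6 neighbours < 5, below threshold.
Round 3 — checking thresholds:
  Ana: 1 of 4 neighbours < 3, below threshold.
  Ben: 1 of 5 neighbours < 2, below threshold.
  Fay: 2 of 5 neighbours < 3, below threshold.
  Jo: 2 of 4 neighbours ≥ 2, becomes infected.
  Lee: 2 of 5 neighbours < 5, below threshold.
  Omar: 3 of 6 neighbours < 5, below threshold.
Round 4 — checking thresholds:
  Ana: 1 of 4 neighbours < 3, below threshold.
  Ben: 1 of 5 neighbours < 2, below threshold.
  Fay: 3 of 5 neighbours ≥ 3, becomes infected.
  Lee: 2 of 5 neighbours < 5, below threshold.
  Omar: 4 of 6 neighbours < 5, below threshold.
Round 5 — checking thresholds:
  Ana: 1 of 4 neighbours < 3, below threshold.
  Ben: 2 of 5 neighbours ≥ 2, becomes infected.
  Lee: 3 of 5 neighbours < 5, below threshold.
  Omar: 4 of 6 neighbours < 5, below threshold.
Round 6 — checking thresholds:
  Ana: 2 of 4 neighbours < 3, below threshold.
  Lee: 4 of 5 neighbours < 5, below threshold.
  Omar: 5 of 6 neighbours ≥ 5, becomes infected.
Round 7 — checking thresholds:
  Ana: 3 of 4 neighbours ≥ 3, becomes infected.
  Lee: 4 of 5 neighbours < 5, below threshold.
Round 8 — checking thresholds:
  Lee: 5 of 5 neighbours ≥ 5, becomes infected.
Round 9 — no new infections; cascade stops.

7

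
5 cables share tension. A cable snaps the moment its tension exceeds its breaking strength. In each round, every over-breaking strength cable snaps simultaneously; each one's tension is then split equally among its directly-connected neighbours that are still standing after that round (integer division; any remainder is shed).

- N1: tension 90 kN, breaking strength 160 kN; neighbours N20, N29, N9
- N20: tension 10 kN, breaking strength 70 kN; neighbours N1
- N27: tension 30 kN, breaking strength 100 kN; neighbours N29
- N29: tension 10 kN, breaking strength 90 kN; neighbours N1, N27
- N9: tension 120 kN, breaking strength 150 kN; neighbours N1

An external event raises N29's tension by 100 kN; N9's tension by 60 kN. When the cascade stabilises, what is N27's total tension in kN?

85

Round 1 — N29 at 110 > 90; N9 at 180 > 150. N29, N9 snap.
  N29 sheds 110 kN to N1, N27: 55 each.
    N1: 90+55 = 145 ≤ 160
    N27: 30+55 = 85 ≤ 100
  N9 sheds 180 kN to N1: 180 each.
    N1: 145+180 = 325 > 160
Round 2 — N1 snaps.
  N1 sheds 325 kN to N20: 325 each.
    N20: 10+325 = 335 > 70
Round 3 — N20 snaps.
  N20 sheds 335 kN: no online neighbours, lost.
No further breaks.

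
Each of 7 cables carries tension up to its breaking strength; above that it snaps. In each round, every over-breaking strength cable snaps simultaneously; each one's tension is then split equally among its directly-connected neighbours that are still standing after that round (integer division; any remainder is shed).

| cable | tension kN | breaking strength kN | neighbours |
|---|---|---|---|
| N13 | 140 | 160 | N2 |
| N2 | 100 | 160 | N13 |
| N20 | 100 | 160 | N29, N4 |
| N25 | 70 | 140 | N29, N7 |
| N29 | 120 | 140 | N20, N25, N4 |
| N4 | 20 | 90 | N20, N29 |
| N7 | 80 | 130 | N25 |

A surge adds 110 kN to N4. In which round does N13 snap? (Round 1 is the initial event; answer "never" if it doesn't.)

never

Round 1 — N4 at 130 > 90. N4 snaps.
  N4 sheds 130 kN to N20, N29: 65 each.
    N20: 100+65 = 165 > 160
    N29: 120+65 = 185 > 140
Round 2 — N20, N29 snap.
  N20 sheds 165 kN: no online neighbours, lost.
  N29 sheds 185 kN to N25: 185 each.
    N25: 70+185 = 255 > 140
Round 3 — N25 snaps.
  N25 sheds 255 kN to N7: 255 each.
    N7: 80+255 = 335 > 130
Round 4 — N7 snaps.
  N7 sheds 335 kN: no online neighbours, lost.
No further breaks.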